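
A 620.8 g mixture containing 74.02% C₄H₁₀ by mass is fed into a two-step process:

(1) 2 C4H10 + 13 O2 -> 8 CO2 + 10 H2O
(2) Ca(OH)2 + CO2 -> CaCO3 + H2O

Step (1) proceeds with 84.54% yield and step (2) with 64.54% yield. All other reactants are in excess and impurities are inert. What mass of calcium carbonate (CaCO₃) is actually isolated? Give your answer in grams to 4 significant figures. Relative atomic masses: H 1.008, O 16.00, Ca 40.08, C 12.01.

Pure C4H10 = 620.8 × 0.7402 = 459.52 g.
M(C4H10) = 4(12.01) + 10(1.008) = 58.12 g/mol.
M(CaCO3) = 40.08 + 12.01 + 3(16.00) = 100.09 g/mol.
n(C4H10) = 459.52 / 58.12 = 7.9063 mol.
Step 1 (C4H10:CO2 = 2:8): theoretical n(CO2) = 31.625 mol; at 84.54% yield, n(CO2) = 26.736 mol.
Step 2 (CO2:CaCO3 = 1:1): theoretical n(CaCO3) = 26.736 mol, so theoretical mass = 26.736 × 100.09 = 2676.0 g.
At 64.54% yield, actual mass of CaCO3 = 2676.0 × 0.6454 = 1727.1 g.

1727 g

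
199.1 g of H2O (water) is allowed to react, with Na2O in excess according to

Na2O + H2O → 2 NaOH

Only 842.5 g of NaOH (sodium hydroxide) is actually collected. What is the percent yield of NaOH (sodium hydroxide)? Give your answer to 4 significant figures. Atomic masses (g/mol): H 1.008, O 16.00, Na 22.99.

95.30 %

M(H2O) = 2(1.008) + 16.00 = 18.016 g/mol.
M(NaOH) = 22.99 + 16.00 + 1.008 = 39.998 g/mol.
n(H2O) = 199.10 g / 18.016 g/mol = 11.051 mol.
From the equation the H2O:NaOH mole ratio is 1:2, so n(NaOH) = 11.051 × 2/1 = 22.103 mol.
Mass of NaOH = 22.103 mol × 39.998 g/mol = 884.06 g.
This is the theoretical yield. Percent yield = 842.5 g / 884.06 g × 100% = 95.299%.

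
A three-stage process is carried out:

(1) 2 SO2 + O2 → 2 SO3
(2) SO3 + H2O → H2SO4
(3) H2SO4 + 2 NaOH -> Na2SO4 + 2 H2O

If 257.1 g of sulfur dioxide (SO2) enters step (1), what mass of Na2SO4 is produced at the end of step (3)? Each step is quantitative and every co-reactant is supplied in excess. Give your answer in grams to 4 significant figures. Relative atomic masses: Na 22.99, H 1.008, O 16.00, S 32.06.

M(SO2) = 32.06 + 2(16.00) = 64.06 g/mol.
M(Na2SO4) = 2(22.99) + 32.06 + 4(16.00) = 142.04 g/mol.
n(SO2) = 257.1 / 64.06 = 4.0134 mol.
Reaction (1): SO2→SO3 ratio 2:2 ⇒ n(SO3) = 4.0134 mol.
Reaction (2): SO3→H2SO4 ratio 1:1 ⇒ n(H2SO4) = 4.0134 mol.
Reaction (3): H2SO4→Na2SO4 ratio 1:1 ⇒ n(Na2SO4) = 4.0134 mol.
Mass of Na2SO4 = 4.0134 × 142.04 = 570.07 g.

570.1 g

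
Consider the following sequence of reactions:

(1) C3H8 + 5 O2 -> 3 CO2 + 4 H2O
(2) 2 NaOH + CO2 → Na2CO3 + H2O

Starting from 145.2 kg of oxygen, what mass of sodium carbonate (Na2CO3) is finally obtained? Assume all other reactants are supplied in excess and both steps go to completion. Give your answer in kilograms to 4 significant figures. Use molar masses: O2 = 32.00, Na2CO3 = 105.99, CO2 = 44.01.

145.2 kg = 145200 g.
n(O2) = 145200 / 32.00 = 4537.5 mol.
Step 1 gives a 5:3 ratio of O2 to CO2, so n(CO2) = 2722.5 mol.
In step 2 the CO2:Na2CO3 ratio is 1:1, so n(Na2CO3) = 2722.5 mol.
Mass of Na2CO3 = 2722.5 × 105.99 = 288560 g = 288.6 kg.

288.6 kg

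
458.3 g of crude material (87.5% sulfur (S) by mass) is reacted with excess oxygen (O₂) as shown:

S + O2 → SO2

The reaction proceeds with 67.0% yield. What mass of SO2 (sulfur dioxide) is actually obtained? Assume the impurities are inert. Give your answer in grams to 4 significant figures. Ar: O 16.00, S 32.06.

Pure S available = 458.3 g × 0.875 = 401.01 g.
M(S) = 32.06 g/mol.
M(SO2) = 32.06 + 2(16.00) = 64.06 g/mol.
n(S) = 401.01 g / 32.06 g/mol = 12.508 mol.
From the equation the S:SO2 mole ratio is 1:1, so n(SO2) = 12.508 × 1/1 = 12.508 mol.
Mass of SO2 = 12.508 mol × 64.06 g/mol = 801.27 g.
Actual mass collected = 801.27 g × 0.670 = 536.85 g.

536.9 g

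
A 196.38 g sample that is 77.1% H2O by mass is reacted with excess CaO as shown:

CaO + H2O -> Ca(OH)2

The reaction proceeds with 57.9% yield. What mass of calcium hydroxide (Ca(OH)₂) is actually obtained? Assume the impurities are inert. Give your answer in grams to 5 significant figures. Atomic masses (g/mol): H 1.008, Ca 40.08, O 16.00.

Pure H2O available = 196.38 g × 0.771 = 151.409 g.
M(H2O) = 2(1.008) + 16.00 = 18.016 g/mol.
M(Ca(OH)2) = 40.08 + 2(16.00) + 2(1.008) = 74.096 g/mol.
n(H2O) = 151.409 g / 18.016 g/mol = 8.40414 mol.
From the equation the H2O:Ca(OH)2 mole ratio is 1:1, so n(Ca(OH)2) = 8.40414 × 1/1 = 8.40414 mol.
Mass of Ca(OH)2 = 8.40414 mol × 74.096 g/mol = 622.713 g.
Actual mass collected = 622.713 g × 0.579 = 360.551 g.

360.55 g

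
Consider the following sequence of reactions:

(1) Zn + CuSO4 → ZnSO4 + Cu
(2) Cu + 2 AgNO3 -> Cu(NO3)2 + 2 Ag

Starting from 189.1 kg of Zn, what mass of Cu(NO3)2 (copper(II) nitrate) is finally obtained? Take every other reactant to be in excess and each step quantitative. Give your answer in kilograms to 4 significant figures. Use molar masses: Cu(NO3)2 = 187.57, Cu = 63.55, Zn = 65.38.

542.5 kg

189.1 kg = 189100 g.
n(Zn) = 189100 / 65.38 = 2892.3 mol.
Step 1 gives a 1:1 ratio of Zn to Cu, so n(Cu) = 2892.3 mol.
In step 2 the Cu:Cu(NO3)2 ratio is 1:1, so n(Cu(NO3)2) = 2892.3 mol.
Mass of Cu(NO3)2 = 2892.3 × 187.57 = 542510 g = 542.5 kg.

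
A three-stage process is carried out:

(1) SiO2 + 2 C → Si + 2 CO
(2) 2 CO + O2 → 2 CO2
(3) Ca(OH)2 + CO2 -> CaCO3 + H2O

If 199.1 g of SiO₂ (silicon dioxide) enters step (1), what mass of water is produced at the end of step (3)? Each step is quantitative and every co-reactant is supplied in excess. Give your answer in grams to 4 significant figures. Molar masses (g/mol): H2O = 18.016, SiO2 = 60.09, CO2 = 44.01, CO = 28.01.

119.4 g

n(SiO2) = 199.1 / 60.09 = 3.3134 mol.
Reaction (1): SiO2→CO ratio 1:2 ⇒ n(CO) = 6.6267 mol.
Reaction (2): CO→CO2 ratio 2:2 ⇒ n(CO2) = 6.6267 mol.
Reaction (3): CO2→H2O ratio 1:1 ⇒ n(H2O) = 6.6267 mol.
Mass of H2O = 6.6267 × 18.016 = 119.39 g.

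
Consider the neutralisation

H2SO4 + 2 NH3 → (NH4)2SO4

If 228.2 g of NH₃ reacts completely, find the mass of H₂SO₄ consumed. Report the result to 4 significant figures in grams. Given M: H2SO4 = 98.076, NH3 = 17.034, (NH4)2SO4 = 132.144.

n(NH3) = 228.20 g / 17.034 g/mol = 13.397 mol.
From the equation the NH3:H2SO4 mole ratio is 2:1, so n(H2SO4) = 13.397 × 1/2 = 6.6984 mol.
Mass of H2SO4 = 6.6984 mol × 98.076 g/mol = 656.95 g.

656.9 g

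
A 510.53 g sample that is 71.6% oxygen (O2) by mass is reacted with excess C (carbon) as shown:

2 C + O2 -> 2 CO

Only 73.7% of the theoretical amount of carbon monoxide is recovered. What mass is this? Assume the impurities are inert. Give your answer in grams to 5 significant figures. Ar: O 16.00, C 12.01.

Pure O2 available = 510.53 g × 0.716 = 365.539 g.
M(O2) = 2(16.00) = 32.00 g/mol.
M(CO) = 12.01 + 16.00 = 28.01 g/mol.
n(O2) = 365.539 g / 32.00 g/mol = 11.4231 mol.
From the equation the O2:CO mole ratio is 1:2, so n(CO) = 11.4231 × 2/1 = 22.8462 mol.
Mass of CO = 22.8462 mol × 28.01 g/mol = 639.923 g.
Actual mass collected = 639.923 g × 0.737 = 471.623 g.

471.62 g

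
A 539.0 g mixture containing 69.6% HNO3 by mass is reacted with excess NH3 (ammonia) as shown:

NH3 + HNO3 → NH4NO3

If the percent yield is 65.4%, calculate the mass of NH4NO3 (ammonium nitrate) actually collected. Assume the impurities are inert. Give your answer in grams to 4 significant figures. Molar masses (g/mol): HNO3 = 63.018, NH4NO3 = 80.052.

311.7 g

Pure HNO3 available = 539.0 g × 0.696 = 375.14 g.
n(HNO3) = 375.14 g / 63.018 g/mol = 5.9530 mol.
From the equation the HNO3:NH4NO3 mole ratio is 1:1, so n(NH4NO3) = 5.9530 × 1/1 = 5.9530 mol.
Mass of NH4NO3 = 5.9530 mol × 80.052 g/mol = 476.55 g.
Actual mass collected = 476.55 g × 0.654 = 311.66 g.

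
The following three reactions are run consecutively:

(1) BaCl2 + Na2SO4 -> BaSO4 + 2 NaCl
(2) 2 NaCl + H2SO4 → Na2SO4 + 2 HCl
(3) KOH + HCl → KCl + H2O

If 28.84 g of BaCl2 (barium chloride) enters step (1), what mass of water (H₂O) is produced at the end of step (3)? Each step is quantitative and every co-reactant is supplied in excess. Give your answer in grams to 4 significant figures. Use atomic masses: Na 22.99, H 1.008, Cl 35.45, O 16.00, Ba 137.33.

4.990 g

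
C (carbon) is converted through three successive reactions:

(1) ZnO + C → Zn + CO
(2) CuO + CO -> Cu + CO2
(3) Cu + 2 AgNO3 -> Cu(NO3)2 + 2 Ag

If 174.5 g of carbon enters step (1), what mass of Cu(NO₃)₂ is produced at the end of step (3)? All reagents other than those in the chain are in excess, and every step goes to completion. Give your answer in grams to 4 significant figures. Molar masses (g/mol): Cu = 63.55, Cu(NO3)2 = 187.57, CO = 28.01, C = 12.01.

2725 g

n(C) = 174.5 / 12.01 = 14.530 mol.
Reaction (1): C→CO ratio 1:1 ⇒ n(CO) = 14.530 mol.
Reaction (2): CO→Cu ratio 1:1 ⇒ n(Cu) = 14.530 mol.
Reaction (3): Cu→Cu(NO3)2 ratio 1:1 ⇒ n(Cu(NO3)2) = 14.530 mol.
Mass of Cu(NO3)2 = 14.530 × 187.57 = 2725.3 g.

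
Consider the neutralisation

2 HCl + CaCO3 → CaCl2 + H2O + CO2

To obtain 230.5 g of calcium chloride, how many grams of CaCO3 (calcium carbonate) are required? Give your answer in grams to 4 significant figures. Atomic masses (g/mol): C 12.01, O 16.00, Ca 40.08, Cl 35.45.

M(CaCl2) = 40.08 + 2(35.45) = 110.98 g/mol.
M(CaCO3) = 40.08 + 12.01 + 3(16.00) = 100.09 g/mol.
n(CaCl2) = 230.50 g / 110.98 g/mol = 2.0770 mol.
From the equation the CaCl2:CaCO3 mole ratio is 1:1, so n(CaCO3) = 2.0770 × 1/1 = 2.0770 mol.
Mass of CaCO3 = 2.0770 mol × 100.09 g/mol = 207.88 g.

207.9 g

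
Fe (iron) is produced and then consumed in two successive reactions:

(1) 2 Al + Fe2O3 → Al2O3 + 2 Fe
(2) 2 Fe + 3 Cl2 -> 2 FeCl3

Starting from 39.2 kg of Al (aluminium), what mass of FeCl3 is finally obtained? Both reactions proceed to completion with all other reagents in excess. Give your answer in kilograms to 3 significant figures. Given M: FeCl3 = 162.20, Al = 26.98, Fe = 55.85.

236 kg

39.2 kg = 39200 g.
n(Al) = 39200 / 26.98 = 1453 mol.
Step 1 gives a 2:2 ratio of Al to Fe, so n(Fe) = 1453 mol.
In step 2 the Fe:FeCl3 ratio is 2:2, so n(FeCl3) = 1453 mol.
Mass of FeCl3 = 1453 × 162.20 = 235700 g = 236 kg.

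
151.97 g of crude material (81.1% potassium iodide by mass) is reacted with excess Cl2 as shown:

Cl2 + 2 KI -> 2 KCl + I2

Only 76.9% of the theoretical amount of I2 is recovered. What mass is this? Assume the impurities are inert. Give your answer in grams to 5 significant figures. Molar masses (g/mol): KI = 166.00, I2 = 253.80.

Pure KI available = 151.97 g × 0.811 = 123.248 g.
n(KI) = 123.248 g / 166.00 g/mol = 0.742456 mol.
From the equation the KI:I2 mole ratio is 2:1, so n(I2) = 0.742456 × 1/2 = 0.371228 mol.
Mass of I2 = 0.371228 mol × 253.80 g/mol = 94.2176 g.
Actual mass collected = 94.2176 g × 0.769 = 72.4534 g.

72.453 g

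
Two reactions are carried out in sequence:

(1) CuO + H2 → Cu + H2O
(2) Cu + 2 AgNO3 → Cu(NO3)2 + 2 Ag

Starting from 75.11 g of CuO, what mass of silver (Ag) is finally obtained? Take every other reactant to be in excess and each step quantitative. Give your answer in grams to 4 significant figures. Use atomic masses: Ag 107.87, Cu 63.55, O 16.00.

203.7 g

M(CuO) = 63.55 + 16.00 = 79.55 g/mol.
M(Ag) = 107.87 g/mol.
n(CuO) = 75.110 / 79.55 = 0.94419 mol.
Step 1 gives a 1:1 ratio of CuO to Cu, so n(Cu) = 0.94419 mol.
In step 2 the Cu:Ag ratio is 1:2, so n(Ag) = 1.8884 mol.
Mass of Ag = 1.8884 × 107.87 = 203.70 g.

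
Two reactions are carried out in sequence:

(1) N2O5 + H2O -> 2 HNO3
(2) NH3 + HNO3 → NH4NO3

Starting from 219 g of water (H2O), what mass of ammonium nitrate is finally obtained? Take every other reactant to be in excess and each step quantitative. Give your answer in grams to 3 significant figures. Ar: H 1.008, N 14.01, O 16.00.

1950 g

M(H2O) = 2(1.008) + 16.00 = 18.016 g/mol.
M(NH4NO3) = 2(14.01) + 4(1.008) + 3(16.00) = 80.052 g/mol.
n(H2O) = 219.0 / 18.016 = 12.16 mol.
Step 1 gives a 1:2 ratio of H2O to HNO3, so n(HNO3) = 24.31 mol.
In step 2 the HNO3:NH4NO3 ratio is 1:1, so n(NH4NO3) = 24.31 mol.
Mass of NH4NO3 = 24.31 × 80.052 = 1946 g.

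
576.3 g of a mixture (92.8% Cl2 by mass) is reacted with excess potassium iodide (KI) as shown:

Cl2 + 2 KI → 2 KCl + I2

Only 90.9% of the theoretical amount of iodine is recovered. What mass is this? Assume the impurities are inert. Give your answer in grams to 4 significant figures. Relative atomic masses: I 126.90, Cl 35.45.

Pure Cl2 available = 576.3 g × 0.928 = 534.81 g.
M(Cl2) = 2(35.45) = 70.90 g/mol.
M(I2) = 2(126.90) = 253.80 g/mol.
n(Cl2) = 534.81 g / 70.90 g/mol = 7.5431 mol.
From the equation the Cl2:I2 mole ratio is 1:1, so n(I2) = 7.5431 × 1/1 = 7.5431 mol.
Mass of I2 = 7.5431 mol × 253.80 g/mol = 1914.4 g.
Actual mass collected = 1914.4 g × 0.909 = 1740.2 g.

1740 g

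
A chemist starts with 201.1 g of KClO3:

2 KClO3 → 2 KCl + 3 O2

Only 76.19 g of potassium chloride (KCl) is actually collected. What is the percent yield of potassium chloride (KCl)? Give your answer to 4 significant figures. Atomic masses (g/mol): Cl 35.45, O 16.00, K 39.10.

M(KClO3) = 39.10 + 35.45 + 3(16.00) = 122.55 g/mol.
M(KCl) = 39.10 + 35.45 = 74.55 g/mol.
n(KClO3) = 201.10 g / 122.55 g/mol = 1.6410 mol.
From the equation the KClO3:KCl mole ratio is 2:2, so n(KCl) = 1.6410 × 2/2 = 1.6410 mol.
Mass of KCl = 1.6410 mol × 74.55 g/mol = 122.33 g.
This is the theoretical yield. Percent yield = 76.19 g / 122.33 g × 100% = 62.280%.

62.28 %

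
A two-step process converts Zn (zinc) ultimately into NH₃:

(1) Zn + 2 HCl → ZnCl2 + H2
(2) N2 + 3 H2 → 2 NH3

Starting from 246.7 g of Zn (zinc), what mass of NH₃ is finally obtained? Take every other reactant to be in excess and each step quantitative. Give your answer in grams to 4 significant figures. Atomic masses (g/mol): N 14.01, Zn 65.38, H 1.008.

42.85 g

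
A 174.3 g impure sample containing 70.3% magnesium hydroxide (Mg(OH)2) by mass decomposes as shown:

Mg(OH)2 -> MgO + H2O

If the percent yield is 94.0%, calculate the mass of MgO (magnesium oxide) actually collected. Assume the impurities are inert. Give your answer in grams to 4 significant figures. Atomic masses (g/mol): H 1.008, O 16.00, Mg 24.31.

79.60 g

Pure Mg(OH)2 available = 174.3 g × 0.703 = 122.53 g.
M(Mg(OH)2) = 24.31 + 2(16.00) + 2(1.008) = 58.326 g/mol.
M(MgO) = 24.31 + 16.00 = 40.31 g/mol.
n(Mg(OH)2) = 122.53 g / 58.326 g/mol = 2.1008 mol.
From the equation the Mg(OH)2:MgO mole ratio is 1:1, so n(MgO) = 2.1008 × 1/1 = 2.1008 mol.
Mass of MgO = 2.1008 mol × 40.31 g/mol = 84.684 g.
Actual mass collected = 84.684 g × 0.940 = 79.603 g.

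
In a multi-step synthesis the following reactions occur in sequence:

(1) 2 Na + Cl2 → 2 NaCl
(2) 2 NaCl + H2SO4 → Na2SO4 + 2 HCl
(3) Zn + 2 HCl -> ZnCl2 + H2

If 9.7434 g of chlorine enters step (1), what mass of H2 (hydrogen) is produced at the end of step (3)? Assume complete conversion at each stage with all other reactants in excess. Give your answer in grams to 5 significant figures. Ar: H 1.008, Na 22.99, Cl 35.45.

0.27705 g

M(Cl2) = 2(35.45) = 70.90 g/mol.
M(H2) = 2(1.008) = 2.016 g/mol.
n(Cl2) = 9.7434 / 70.90 = 0.137425 mol.
Reaction (1): Cl2→NaCl ratio 1:2 ⇒ n(NaCl) = 0.274849 mol.
Reaction (2): NaCl→HCl ratio 2:2 ⇒ n(HCl) = 0.274849 mol.
Reaction (3): HCl→H2 ratio 2:1 ⇒ n(H2) = 0.137425 mol.
Mass of H2 = 0.137425 × 2.016 = 0.277048 g.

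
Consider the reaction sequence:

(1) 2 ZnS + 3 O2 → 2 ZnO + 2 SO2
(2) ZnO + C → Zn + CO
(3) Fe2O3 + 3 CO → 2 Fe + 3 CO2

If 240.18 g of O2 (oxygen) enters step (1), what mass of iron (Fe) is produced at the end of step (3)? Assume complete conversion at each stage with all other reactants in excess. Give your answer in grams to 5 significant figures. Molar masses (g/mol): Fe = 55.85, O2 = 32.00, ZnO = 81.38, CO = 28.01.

186.31 g

n(O2) = 240.18 / 32.00 = 7.50563 mol.
Reaction (1): O2→ZnO ratio 3:2 ⇒ n(ZnO) = 5.00375 mol.
Reaction (2): ZnO→CO ratio 1:1 ⇒ n(CO) = 5.00375 mol.
Reaction (3): CO→Fe ratio 3:2 ⇒ n(Fe) = 3.33583 mol.
Mass of Fe = 3.33583 × 55.85 = 186.306 g.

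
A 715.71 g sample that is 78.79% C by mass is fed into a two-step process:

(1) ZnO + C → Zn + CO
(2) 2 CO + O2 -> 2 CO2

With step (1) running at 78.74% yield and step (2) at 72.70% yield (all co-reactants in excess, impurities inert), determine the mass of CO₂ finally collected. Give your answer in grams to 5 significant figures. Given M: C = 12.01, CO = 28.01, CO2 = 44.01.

1182.9 g

Pure C = 715.71 × 0.7879 = 563.908 g.
n(C) = 563.908 / 12.01 = 46.9532 mol.
Step 1 (C:CO = 1:1): theoretical n(CO) = 46.9532 mol; at 78.74% yield, n(CO) = 36.9709 mol.
Step 2 (CO:CO2 = 2:2): theoretical n(CO2) = 36.9709 mol, so theoretical mass = 36.9709 × 44.01 = 1627.09 g.
At 72.70% yield, actual mass of CO2 = 1627.09 × 0.7270 = 1182.90 g.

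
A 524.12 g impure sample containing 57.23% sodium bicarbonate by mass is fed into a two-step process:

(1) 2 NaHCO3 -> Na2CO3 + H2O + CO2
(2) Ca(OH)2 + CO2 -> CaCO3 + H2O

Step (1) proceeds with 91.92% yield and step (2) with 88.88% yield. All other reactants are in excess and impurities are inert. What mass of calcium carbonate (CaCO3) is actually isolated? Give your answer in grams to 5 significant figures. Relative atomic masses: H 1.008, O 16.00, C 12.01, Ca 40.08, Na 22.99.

145.99 g

Pure NaHCO3 = 524.12 × 0.5723 = 299.954 g.
M(NaHCO3) = 22.99 + 1.008 + 12.01 + 3(16.00) = 84.008 g/mol.
M(CaCO3) = 40.08 + 12.01 + 3(16.00) = 100.09 g/mol.
n(NaHCO3) = 299.954 / 84.008 = 3.57054 mol.
Step 1 (NaHCO3:CO2 = 2:1): theoretical n(CO2) = 1.78527 mol; at 91.92% yield, n(CO2) = 1.64102 mol.
Step 2 (CO2:CaCO3 = 1:1): theoretical n(CaCO3) = 1.64102 mol, so theoretical mass = 1.64102 × 100.09 = 164.250 g.
At 88.88% yield, actual mass of CaCO3 = 164.250 × 0.8888 = 145.985 g.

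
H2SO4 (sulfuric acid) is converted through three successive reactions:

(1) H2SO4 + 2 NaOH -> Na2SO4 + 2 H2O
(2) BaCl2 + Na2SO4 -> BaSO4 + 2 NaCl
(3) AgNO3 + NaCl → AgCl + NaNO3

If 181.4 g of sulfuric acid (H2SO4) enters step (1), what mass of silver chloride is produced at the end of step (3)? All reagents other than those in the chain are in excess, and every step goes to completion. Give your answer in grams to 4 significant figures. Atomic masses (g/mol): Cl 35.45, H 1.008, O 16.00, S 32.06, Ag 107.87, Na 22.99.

M(H2SO4) = 2(1.008) + 32.06 + 4(16.00) = 98.076 g/mol.
M(AgCl) = 107.87 + 35.45 = 143.32 g/mol.
n(H2SO4) = 181.4 / 98.076 = 1.8496 mol.
Reaction (1): H2SO4→Na2SO4 ratio 1:1 ⇒ n(Na2SO4) = 1.8496 mol.
Reaction (2): Na2SO4→NaCl ratio 1:2 ⇒ n(NaCl) = 3.6992 mol.
Reaction (3): NaCl→AgCl ratio 1:1 ⇒ n(AgCl) = 3.6992 mol.
Mass of AgCl = 3.6992 × 143.32 = 530.17 g.

530.2 g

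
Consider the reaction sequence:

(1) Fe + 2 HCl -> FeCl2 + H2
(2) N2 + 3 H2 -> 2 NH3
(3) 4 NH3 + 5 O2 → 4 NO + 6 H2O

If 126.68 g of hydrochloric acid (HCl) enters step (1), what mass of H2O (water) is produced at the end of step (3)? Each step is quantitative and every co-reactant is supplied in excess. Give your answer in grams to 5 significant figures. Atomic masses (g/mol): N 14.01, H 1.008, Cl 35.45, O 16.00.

M(HCl) = 1.008 + 35.45 = 36.458 g/mol.
M(H2O) = 2(1.008) + 16.00 = 18.016 g/mol.
n(HCl) = 126.68 / 36.458 = 3.47468 mol.
Reaction (1): HCl→H2 ratio 2:1 ⇒ n(H2) = 1.73734 mol.
Reaction (2): H2→NH3 ratio 3:2 ⇒ n(NH3) = 1.15823 mol.
Reaction (3): NH3→H2O ratio 4:6 ⇒ n(H2O) = 1.73734 mol.
Mass of H2O = 1.73734 × 18.016 = 31.2999 g.

31.300 g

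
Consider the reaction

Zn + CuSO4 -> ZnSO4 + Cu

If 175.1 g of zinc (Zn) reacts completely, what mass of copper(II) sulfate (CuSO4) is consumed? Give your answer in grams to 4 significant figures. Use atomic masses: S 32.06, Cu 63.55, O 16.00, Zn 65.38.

427.5 g

M(Zn) = 65.38 g/mol.
M(CuSO4) = 63.55 + 32.06 + 4(16.00) = 159.61 g/mol.
n(Zn) = 175.10 g / 65.38 g/mol = 2.6782 mol.
From the equation the Zn:CuSO4 mole ratio is 1:1, so n(CuSO4) = 2.6782 × 1/1 = 2.6782 mol.
Mass of CuSO4 = 2.6782 mol × 159.61 g/mol = 427.47 g.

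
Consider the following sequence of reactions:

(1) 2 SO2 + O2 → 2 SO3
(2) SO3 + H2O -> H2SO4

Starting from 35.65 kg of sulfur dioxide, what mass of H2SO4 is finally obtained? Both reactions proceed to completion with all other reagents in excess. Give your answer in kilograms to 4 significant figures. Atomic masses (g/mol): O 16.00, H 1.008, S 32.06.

M(SO2) = 32.06 + 2(16.00) = 64.06 g/mol.
M(H2SO4) = 2(1.008) + 32.06 + 4(16.00) = 98.076 g/mol.
35.65 kg = 35650 g.
n(SO2) = 35650 / 64.06 = 556.51 mol.
Step 1 gives a 2:2 ratio of SO2 to SO3, so n(SO3) = 556.51 mol.
In step 2 the SO3:H2SO4 ratio is 1:1, so n(H2SO4) = 556.51 mol.
Mass of H2SO4 = 556.51 × 98.076 = 54580 g = 54.58 kg.

54.58 kg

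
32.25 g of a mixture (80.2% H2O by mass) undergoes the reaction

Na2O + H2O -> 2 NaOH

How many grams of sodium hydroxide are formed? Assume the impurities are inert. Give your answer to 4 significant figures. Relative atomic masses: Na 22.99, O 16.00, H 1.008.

Mass of pure H2O = 32.25 g × 0.802 = 25.865 g.
M(H2O) = 2(1.008) + 16.00 = 18.016 g/mol.
M(NaOH) = 22.99 + 16.00 + 1.008 = 39.998 g/mol.
n(H2O) = 25.865 g / 18.016 g/mol = 1.4356 mol.
From the equation the H2O:NaOH mole ratio is 1:2, so n(NaOH) = 1.4356 × 2/1 = 2.8713 mol.
Mass of NaOH = 2.8713 mol × 39.998 g/mol = 114.85 g.

114.8 g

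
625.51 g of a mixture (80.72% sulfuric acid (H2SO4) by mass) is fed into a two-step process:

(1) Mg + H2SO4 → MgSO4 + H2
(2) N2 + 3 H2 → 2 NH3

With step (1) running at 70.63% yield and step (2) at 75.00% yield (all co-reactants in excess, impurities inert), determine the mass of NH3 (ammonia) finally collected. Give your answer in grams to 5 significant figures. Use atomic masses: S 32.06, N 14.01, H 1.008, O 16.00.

Pure H2SO4 = 625.51 × 0.8072 = 504.912 g.
M(H2SO4) = 2(1.008) + 32.06 + 4(16.00) = 98.076 g/mol.
M(NH3) = 14.01 + 3(1.008) = 17.034 g/mol.
n(H2SO4) = 504.912 / 98.076 = 5.14817 mol.
Step 1 (H2SO4:H2 = 1:1): theoretical n(H2) = 5.14817 mol; at 70.63% yield, n(H2) = 3.63615 mol.
Step 2 (H2:NH3 = 3:2): theoretical n(NH3) = 2.42410 mol, so theoretical mass = 2.42410 × 17.034 = 41.2921 g.
At 75.00% yield, actual mass of NH3 = 41.2921 × 0.7500 = 30.9691 g.

30.969 g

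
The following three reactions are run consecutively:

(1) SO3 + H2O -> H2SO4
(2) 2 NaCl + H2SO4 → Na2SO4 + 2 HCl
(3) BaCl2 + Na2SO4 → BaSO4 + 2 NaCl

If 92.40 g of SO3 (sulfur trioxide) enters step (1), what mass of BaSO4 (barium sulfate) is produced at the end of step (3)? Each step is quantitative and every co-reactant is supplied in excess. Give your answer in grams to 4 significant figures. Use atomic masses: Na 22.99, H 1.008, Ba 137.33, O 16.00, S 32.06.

M(SO3) = 32.06 + 3(16.00) = 80.06 g/mol.
M(BaSO4) = 137.33 + 32.06 + 4(16.00) = 233.39 g/mol.
n(SO3) = 92.40 / 80.06 = 1.1541 mol.
Reaction (1): SO3→H2SO4 ratio 1:1 ⇒ n(H2SO4) = 1.1541 mol.
Reaction (2): H2SO4→Na2SO4 ratio 1:1 ⇒ n(Na2SO4) = 1.1541 mol.
Reaction (3): Na2SO4→BaSO4 ratio 1:1 ⇒ n(BaSO4) = 1.1541 mol.
Mass of BaSO4 = 1.1541 × 233.39 = 269.36 g.

269.4 g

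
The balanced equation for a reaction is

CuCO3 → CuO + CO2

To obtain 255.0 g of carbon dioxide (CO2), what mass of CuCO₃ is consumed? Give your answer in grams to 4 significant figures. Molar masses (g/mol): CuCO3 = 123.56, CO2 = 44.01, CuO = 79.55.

715.9 g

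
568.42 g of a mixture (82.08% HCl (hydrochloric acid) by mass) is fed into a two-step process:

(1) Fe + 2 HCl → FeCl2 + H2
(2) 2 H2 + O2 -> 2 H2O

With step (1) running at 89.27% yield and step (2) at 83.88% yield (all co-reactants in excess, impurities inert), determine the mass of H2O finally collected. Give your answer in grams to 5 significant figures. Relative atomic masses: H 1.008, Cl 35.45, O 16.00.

Pure HCl = 568.42 × 0.8208 = 466.559 g.
M(HCl) = 1.008 + 35.45 = 36.458 g/mol.
M(H2O) = 2(1.008) + 16.00 = 18.016 g/mol.
n(HCl) = 466.559 / 36.458 = 12.7972 mol.
Step 1 (HCl:H2 = 2:1): theoretical n(H2) = 6.39858 mol; at 89.27% yield, n(H2) = 5.71202 mol.
Step 2 (H2:H2O = 2:2): theoretical n(H2O) = 5.71202 mol, so theoretical mass = 5.71202 × 18.016 = 102.908 g.
At 83.88% yield, actual mass of H2O = 102.908 × 0.8388 = 86.3190 g.

86.319 g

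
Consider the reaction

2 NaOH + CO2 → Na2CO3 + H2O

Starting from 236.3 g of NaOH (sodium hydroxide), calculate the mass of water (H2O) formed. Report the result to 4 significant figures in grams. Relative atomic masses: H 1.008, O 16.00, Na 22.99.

M(NaOH) = 22.99 + 16.00 + 1.008 = 39.998 g/mol.
M(H2O) = 2(1.008) + 16.00 = 18.016 g/mol.
n(NaOH) = 236.30 g / 39.998 g/mol = 5.9078 mol.
From the equation the NaOH:H2O mole ratio is 2:1, so n(H2O) = 5.9078 × 1/2 = 2.9539 mol.
Mass of H2O = 2.9539 mol × 18.016 g/mol = 53.217 g.

53.22 g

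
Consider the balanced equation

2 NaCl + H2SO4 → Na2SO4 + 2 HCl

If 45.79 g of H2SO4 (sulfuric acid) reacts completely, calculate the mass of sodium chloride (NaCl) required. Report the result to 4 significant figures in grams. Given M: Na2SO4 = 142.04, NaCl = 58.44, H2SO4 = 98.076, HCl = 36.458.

54.57 g

n(H2SO4) = 45.790 g / 98.076 g/mol = 0.46688 mol.
From the equation the H2SO4:NaCl mole ratio is 1:2, so n(NaCl) = 0.46688 × 2/1 = 0.93377 mol.
Mass of NaCl = 0.93377 mol × 58.44 g/mol = 54.569 g.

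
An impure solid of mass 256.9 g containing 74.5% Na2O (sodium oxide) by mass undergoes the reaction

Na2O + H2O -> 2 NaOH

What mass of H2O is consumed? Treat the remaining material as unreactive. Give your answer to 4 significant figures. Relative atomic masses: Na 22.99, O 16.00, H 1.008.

Mass of pure Na2O = 256.9 g × 0.745 = 191.39 g.
M(Na2O) = 2(22.99) + 16.00 = 61.98 g/mol.
M(H2O) = 2(1.008) + 16.00 = 18.016 g/mol.
n(Na2O) = 191.39 g / 61.98 g/mol = 3.0879 mol.
From the equation the Na2O:H2O mole ratio is 1:1, so n(H2O) = 3.0879 × 1/1 = 3.0879 mol.
Mass of H2O = 3.0879 mol × 18.016 g/mol = 55.632 g.

55.63 g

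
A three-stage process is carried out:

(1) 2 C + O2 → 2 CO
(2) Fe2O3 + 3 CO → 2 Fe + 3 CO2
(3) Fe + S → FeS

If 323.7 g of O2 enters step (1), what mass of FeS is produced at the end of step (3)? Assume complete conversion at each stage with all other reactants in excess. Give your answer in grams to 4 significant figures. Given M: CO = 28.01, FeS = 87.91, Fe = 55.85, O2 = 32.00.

1186 g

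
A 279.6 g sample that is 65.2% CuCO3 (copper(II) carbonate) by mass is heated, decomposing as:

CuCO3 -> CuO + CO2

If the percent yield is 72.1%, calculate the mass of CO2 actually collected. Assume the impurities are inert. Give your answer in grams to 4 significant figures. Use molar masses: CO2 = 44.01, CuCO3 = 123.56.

46.82 g

Pure CuCO3 available = 279.6 g × 0.652 = 182.30 g.
n(CuCO3) = 182.30 g / 123.56 g/mol = 1.4754 mol.
From the equation the CuCO3:CO2 mole ratio is 1:1, so n(CO2) = 1.4754 × 1/1 = 1.4754 mol.
Mass of CO2 = 1.4754 mol × 44.01 g/mol = 64.932 g.
Actual mass collected = 64.932 g × 0.721 = 46.816 g.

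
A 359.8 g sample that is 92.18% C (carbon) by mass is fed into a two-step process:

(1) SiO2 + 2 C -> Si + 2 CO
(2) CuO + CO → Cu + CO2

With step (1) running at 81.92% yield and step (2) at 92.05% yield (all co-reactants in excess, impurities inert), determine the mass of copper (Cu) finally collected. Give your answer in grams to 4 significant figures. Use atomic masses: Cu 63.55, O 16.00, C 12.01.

Pure C = 359.8 × 0.9218 = 331.66 g.
M(C) = 12.01 g/mol.
M(Cu) = 63.55 g/mol.
n(C) = 331.66 / 12.01 = 27.616 mol.
Step 1 (C:CO = 2:2): theoretical n(CO) = 27.616 mol; at 81.92% yield, n(CO) = 22.623 mol.
Step 2 (CO:Cu = 1:1): theoretical n(Cu) = 22.623 mol, so theoretical mass = 22.623 × 63.55 = 1437.7 g.
At 92.05% yield, actual mass of Cu = 1437.7 × 0.9205 = 1323.4 g.

1323 g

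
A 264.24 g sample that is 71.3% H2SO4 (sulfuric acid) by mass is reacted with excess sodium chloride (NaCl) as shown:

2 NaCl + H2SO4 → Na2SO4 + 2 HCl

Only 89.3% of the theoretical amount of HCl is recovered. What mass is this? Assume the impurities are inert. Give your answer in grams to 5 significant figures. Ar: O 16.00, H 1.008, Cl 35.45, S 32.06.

Pure H2SO4 available = 264.24 g × 0.713 = 188.403 g.
M(H2SO4) = 2(1.008) + 32.06 + 4(16.00) = 98.076 g/mol.
M(HCl) = 1.008 + 35.45 = 36.458 g/mol.
n(H2SO4) = 188.403 g / 98.076 g/mol = 1.92099 mol.
From the equation the H2SO4:HCl mole ratio is 1:2, so n(HCl) = 1.92099 × 2/1 = 3.84198 mol.
Mass of HCl = 3.84198 mol × 36.458 g/mol = 140.071 g.
Actual mass collected = 140.071 g × 0.893 = 125.083 g.

125.08 g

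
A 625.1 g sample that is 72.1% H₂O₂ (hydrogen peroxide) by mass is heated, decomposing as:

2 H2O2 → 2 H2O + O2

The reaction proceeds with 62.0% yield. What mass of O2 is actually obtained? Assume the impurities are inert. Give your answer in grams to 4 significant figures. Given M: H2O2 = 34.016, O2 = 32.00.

Pure H2O2 available = 625.1 g × 0.721 = 450.70 g.
n(H2O2) = 450.70 g / 34.016 g/mol = 13.250 mol.
From the equation the H2O2:O2 mole ratio is 2:1, so n(O2) = 13.250 × 1/2 = 6.6248 mol.
Mass of O2 = 6.6248 mol × 32.00 g/mol = 211.99 g.
Actual mass collected = 211.99 g × 0.620 = 131.44 g.

131.4 g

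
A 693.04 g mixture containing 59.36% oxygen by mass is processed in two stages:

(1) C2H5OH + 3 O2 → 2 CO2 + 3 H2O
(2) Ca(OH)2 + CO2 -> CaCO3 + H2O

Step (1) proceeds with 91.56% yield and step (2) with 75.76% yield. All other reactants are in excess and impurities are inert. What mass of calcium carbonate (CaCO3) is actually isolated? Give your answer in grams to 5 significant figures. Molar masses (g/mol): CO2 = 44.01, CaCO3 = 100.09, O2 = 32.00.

Pure O2 = 693.04 × 0.5936 = 411.389 g.
n(O2) = 411.389 / 32.00 = 12.8559 mol.
Step 1 (O2:CO2 = 3:2): theoretical n(CO2) = 8.57059 mol; at 91.56% yield, n(CO2) = 7.84724 mol.
Step 2 (CO2:CaCO3 = 1:1): theoretical n(CaCO3) = 7.84724 mol, so theoretical mass = 7.84724 × 100.09 = 785.430 g.
At 75.76% yield, actual mass of CaCO3 = 785.430 × 0.7576 = 595.042 g.

595.04 g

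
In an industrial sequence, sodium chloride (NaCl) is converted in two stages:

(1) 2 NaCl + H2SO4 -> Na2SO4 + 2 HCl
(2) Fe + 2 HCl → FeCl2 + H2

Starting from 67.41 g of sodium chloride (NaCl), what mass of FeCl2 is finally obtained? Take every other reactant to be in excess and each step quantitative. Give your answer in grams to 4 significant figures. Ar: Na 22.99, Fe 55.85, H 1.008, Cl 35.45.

73.10 g

M(NaCl) = 22.99 + 35.45 = 58.44 g/mol.
M(FeCl2) = 55.85 + 2(35.45) = 126.75 g/mol.
n(NaCl) = 67.410 / 58.44 = 1.1535 mol.
Step 1 gives a 2:2 ratio of NaCl to HCl, so n(HCl) = 1.1535 mol.
In step 2 the HCl:FeCl2 ratio is 2:1, so n(FeCl2) = 0.57675 mol.
Mass of FeCl2 = 0.57675 × 126.75 = 73.102 g.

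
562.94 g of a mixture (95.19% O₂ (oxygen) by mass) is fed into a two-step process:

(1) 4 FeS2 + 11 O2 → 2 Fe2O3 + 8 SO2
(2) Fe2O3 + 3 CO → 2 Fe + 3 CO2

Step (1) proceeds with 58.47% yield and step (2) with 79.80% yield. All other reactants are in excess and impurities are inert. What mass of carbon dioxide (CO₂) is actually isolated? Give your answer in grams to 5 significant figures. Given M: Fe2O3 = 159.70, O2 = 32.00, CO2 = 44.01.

Pure O2 = 562.94 × 0.9519 = 535.863 g.
n(O2) = 535.863 / 32.00 = 16.7457 mol.
Step 1 (O2:Fe2O3 = 11:2): theoretical n(Fe2O3) = 3.04467 mol; at 58.47% yield, n(Fe2O3) = 1.78022 mol.
Step 2 (Fe2O3:CO2 = 1:3): theoretical n(CO2) = 5.34066 mol, so theoretical mass = 5.34066 × 44.01 = 235.043 g.
At 79.80% yield, actual mass of CO2 = 235.043 × 0.7980 = 187.564 g.

187.56 g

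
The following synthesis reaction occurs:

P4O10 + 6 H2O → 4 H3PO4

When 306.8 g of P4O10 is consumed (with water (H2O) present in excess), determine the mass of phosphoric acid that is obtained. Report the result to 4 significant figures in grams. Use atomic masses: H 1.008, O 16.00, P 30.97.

M(P4O10) = 4(30.97) + 10(16.00) = 283.88 g/mol.
M(H3PO4) = 3(1.008) + 30.97 + 4(16.00) = 97.994 g/mol.
n(P4O10) = 306.80 g / 283.88 g/mol = 1.0807 mol.
From the equation the P4O10:H3PO4 mole ratio is 1:4, so n(H3PO4) = 1.0807 × 4/1 = 4.3230 mol.
Mass of H3PO4 = 4.3230 mol × 97.994 g/mol = 423.62 g.

423.6 g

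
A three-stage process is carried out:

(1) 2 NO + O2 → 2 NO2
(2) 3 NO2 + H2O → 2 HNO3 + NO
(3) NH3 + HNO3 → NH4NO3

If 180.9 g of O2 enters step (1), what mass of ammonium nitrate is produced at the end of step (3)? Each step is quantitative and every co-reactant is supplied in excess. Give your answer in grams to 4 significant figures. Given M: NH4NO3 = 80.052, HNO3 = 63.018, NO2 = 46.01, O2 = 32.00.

603.4 g

n(O2) = 180.9 / 32.00 = 5.6531 mol.
Reaction (1): O2→NO2 ratio 1:2 ⇒ n(NO2) = 11.306 mol.
Reaction (2): NO2→HNO3 ratio 3:2 ⇒ n(HNO3) = 7.5375 mol.
Reaction (3): HNO3→NH4NO3 ratio 1:1 ⇒ n(NH4NO3) = 7.5375 mol.
Mass of NH4NO3 = 7.5375 × 80.052 = 603.39 g.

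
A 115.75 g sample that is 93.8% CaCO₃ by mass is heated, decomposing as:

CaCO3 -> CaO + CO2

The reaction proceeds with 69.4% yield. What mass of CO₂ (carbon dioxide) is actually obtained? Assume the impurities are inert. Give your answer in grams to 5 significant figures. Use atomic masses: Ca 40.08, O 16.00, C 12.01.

Pure CaCO3 available = 115.75 g × 0.938 = 108.574 g.
M(CaCO3) = 40.08 + 12.01 + 3(16.00) = 100.09 g/mol.
M(CO2) = 12.01 + 2(16.00) = 44.01 g/mol.
n(CaCO3) = 108.574 g / 100.09 g/mol = 1.08476 mol.
From the equation the CaCO3:CO2 mole ratio is 1:1, so n(CO2) = 1.08476 × 1/1 = 1.08476 mol.
Mass of CO2 = 1.08476 mol × 44.01 g/mol = 47.7402 g.
Actual mass collected = 47.7402 g × 0.694 = 33.1317 g.

33.132 g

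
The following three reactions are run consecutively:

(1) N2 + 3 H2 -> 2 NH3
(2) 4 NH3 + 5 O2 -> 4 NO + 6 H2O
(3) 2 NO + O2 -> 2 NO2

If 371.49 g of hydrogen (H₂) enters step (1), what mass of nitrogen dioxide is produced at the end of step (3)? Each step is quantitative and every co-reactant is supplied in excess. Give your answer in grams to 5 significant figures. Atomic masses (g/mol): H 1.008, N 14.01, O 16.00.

M(H2) = 2(1.008) = 2.016 g/mol.
M(NO2) = 14.01 + 2(16.00) = 46.01 g/mol.
n(H2) = 371.49 / 2.016 = 184.271 mol.
Reaction (1): H2→NH3 ratio 3:2 ⇒ n(NH3) = 122.847 mol.
Reaction (2): NH3→NO ratio 4:4 ⇒ n(NO) = 122.847 mol.
Reaction (3): NO→NO2 ratio 2:2 ⇒ n(NO2) = 122.847 mol.
Mass of NO2 = 122.847 × 46.01 = 5652.20 g.

5652.2 g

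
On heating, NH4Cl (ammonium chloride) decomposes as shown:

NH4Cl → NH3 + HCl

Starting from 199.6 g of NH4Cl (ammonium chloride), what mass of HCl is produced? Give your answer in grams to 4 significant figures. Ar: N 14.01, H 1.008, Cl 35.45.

136.0 g

M(NH4Cl) = 14.01 + 4(1.008) + 35.45 = 53.492 g/mol.
M(HCl) = 1.008 + 35.45 = 36.458 g/mol.
n(NH4Cl) = 199.60 g / 53.492 g/mol = 3.7314 mol.
From the equation the NH4Cl:HCl mole ratio is 1:1, so n(HCl) = 3.7314 × 1/1 = 3.7314 mol.
Mass of HCl = 3.7314 mol × 36.458 g/mol = 136.04 g.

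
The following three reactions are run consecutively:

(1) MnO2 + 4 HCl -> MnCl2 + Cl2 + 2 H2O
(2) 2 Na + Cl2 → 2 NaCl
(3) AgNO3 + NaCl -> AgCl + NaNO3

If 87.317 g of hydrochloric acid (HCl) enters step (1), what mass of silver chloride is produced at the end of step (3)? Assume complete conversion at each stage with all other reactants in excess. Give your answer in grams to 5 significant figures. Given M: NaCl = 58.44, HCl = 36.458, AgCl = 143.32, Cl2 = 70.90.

n(HCl) = 87.317 / 36.458 = 2.39500 mol.
Reaction (1): HCl→Cl2 ratio 4:1 ⇒ n(Cl2) = 0.598751 mol.
Reaction (2): Cl2→NaCl ratio 1:2 ⇒ n(NaCl) = 1.19750 mol.
Reaction (3): NaCl→AgCl ratio 1:1 ⇒ n(AgCl) = 1.19750 mol.
Mass of AgCl = 1.19750 × 143.32 = 171.626 g.

171.63 g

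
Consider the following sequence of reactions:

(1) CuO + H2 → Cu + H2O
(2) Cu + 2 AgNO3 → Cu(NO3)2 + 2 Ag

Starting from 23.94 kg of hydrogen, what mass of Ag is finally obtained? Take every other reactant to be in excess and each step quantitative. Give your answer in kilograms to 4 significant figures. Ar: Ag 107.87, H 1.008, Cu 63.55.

2562 kg

M(H2) = 2(1.008) = 2.016 g/mol.
M(Ag) = 107.87 g/mol.
23.94 kg = 23940 g.
n(H2) = 23940 / 2.016 = 11875 mol.
Step 1 gives a 1:1 ratio of H2 to Cu, so n(Cu) = 11875 mol.
In step 2 the Cu:Ag ratio is 1:2, so n(Ag) = 23750 mol.
Mass of Ag = 23750 × 107.87 = 2.5619 × 10^6 g = 2562 kg.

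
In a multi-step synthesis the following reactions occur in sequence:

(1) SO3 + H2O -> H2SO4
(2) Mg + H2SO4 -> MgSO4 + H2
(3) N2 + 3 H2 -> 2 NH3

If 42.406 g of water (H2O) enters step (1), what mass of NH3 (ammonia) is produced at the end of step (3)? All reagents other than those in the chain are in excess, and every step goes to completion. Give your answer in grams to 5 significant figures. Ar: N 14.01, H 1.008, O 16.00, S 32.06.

M(H2O) = 2(1.008) + 16.00 = 18.016 g/mol.
M(NH3) = 14.01 + 3(1.008) = 17.034 g/mol.
n(H2O) = 42.406 / 18.016 = 2.35380 mol.
Reaction (1): H2O→H2SO4 ratio 1:1 ⇒ n(H2SO4) = 2.35380 mol.
Reaction (2): H2SO4→H2 ratio 1:1 ⇒ n(H2) = 2.35380 mol.
Reaction (3): H2→NH3 ratio 3:2 ⇒ n(NH3) = 1.56920 mol.
Mass of NH3 = 1.56920 × 17.034 = 26.7297 g.

26.730 g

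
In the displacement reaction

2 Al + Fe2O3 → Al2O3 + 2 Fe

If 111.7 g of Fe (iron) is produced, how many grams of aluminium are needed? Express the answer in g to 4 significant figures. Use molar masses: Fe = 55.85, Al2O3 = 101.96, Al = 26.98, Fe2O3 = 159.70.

n(Fe) = 111.70 g / 55.85 g/mol = 2.0000 mol.
From the equation the Fe:Al mole ratio is 2:2, so n(Al) = 2.0000 × 2/2 = 2.0000 mol.
Mass of Al = 2.0000 mol × 26.98 g/mol = 53.960 g.

53.96 g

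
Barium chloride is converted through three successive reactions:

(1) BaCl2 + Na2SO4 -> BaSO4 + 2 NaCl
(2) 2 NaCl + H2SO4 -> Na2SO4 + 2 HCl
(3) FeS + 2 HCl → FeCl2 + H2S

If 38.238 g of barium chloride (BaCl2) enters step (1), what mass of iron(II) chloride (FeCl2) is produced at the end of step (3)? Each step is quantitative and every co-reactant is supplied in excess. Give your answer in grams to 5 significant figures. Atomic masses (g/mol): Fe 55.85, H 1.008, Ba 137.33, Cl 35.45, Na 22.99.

M(BaCl2) = 137.33 + 2(35.45) = 208.23 g/mol.
M(FeCl2) = 55.85 + 2(35.45) = 126.75 g/mol.
n(BaCl2) = 38.238 / 208.23 = 0.183633 mol.
Reaction (1): BaCl2→NaCl ratio 1:2 ⇒ n(NaCl) = 0.367267 mol.
Reaction (2): NaCl→HCl ratio 2:2 ⇒ n(HCl) = 0.367267 mol.
Reaction (3): HCl→FeCl2 ratio 2:1 ⇒ n(FeCl2) = 0.183633 mol.
Mass of FeCl2 = 0.183633 × 126.75 = 23.2755 g.

23.276 g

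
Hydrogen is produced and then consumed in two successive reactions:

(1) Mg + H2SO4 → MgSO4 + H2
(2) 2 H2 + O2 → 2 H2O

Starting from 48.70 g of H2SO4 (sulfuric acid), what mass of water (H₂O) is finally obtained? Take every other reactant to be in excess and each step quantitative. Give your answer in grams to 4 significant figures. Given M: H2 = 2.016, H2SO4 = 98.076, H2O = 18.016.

8.946 g

n(H2SO4) = 48.700 / 98.076 = 0.49655 mol.
Step 1 gives a 1:1 ratio of H2SO4 to H2, so n(H2) = 0.49655 mol.
In step 2 the H2:H2O ratio is 2:2, so n(H2O) = 0.49655 mol.
Mass of H2O = 0.49655 × 18.016 = 8.9459 g.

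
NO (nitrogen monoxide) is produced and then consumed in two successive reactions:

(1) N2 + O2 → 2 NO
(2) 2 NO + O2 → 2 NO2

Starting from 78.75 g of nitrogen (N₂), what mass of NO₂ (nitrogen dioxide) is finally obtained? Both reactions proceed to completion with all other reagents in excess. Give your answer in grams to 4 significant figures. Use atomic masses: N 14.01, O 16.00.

258.6 g

M(N2) = 2(14.01) = 28.02 g/mol.
M(NO2) = 14.01 + 2(16.00) = 46.01 g/mol.
n(N2) = 78.750 / 28.02 = 2.8105 mol.
Step 1 gives a 1:2 ratio of N2 to NO, so n(NO) = 5.6210 mol.
In step 2 the NO:NO2 ratio is 2:2, so n(NO2) = 5.6210 mol.
Mass of NO2 = 5.6210 × 46.01 = 258.62 g.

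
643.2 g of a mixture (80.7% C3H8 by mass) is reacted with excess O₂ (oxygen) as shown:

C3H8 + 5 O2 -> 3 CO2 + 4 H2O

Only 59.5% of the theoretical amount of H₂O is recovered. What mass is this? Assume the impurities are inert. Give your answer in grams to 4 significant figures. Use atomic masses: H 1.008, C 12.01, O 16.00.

Pure C3H8 available = 643.2 g × 0.807 = 519.06 g.
M(C3H8) = 3(12.01) + 8(1.008) = 44.094 g/mol.
M(H2O) = 2(1.008) + 16.00 = 18.016 g/mol.
n(C3H8) = 519.06 g / 44.094 g/mol = 11.772 mol.
From the equation the C3H8:H2O mole ratio is 1:4, so n(H2O) = 11.772 × 4/1 = 47.087 mol.
Mass of H2O = 47.087 mol × 18.016 g/mol = 848.32 g.
Actual mass collected = 848.32 g × 0.595 = 504.75 g.

504.7 g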